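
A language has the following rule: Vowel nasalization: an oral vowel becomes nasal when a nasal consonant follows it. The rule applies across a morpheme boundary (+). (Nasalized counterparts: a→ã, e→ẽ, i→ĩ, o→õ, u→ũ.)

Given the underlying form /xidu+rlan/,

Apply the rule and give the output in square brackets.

/a/ before nasal /n/ → [ã]

[xidu+rlãn]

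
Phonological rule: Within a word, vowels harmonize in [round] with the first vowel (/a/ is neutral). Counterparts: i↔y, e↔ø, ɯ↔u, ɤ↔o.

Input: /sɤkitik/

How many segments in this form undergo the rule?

No segment meets the rule's conditions.

0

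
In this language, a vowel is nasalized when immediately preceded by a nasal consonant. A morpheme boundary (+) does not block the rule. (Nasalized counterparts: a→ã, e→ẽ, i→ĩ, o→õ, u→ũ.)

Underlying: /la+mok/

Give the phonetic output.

[la+mõk]

/o/ after nasal /m/ → [õ]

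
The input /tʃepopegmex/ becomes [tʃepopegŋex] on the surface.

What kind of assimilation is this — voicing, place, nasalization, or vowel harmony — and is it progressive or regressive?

/m/→[ŋ].
Each target copies a feature from the preceding segment, so the direction is progressive.

place assimilation, progressive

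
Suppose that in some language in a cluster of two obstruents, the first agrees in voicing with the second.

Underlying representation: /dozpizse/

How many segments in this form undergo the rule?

/z/ before /p/ (voiceless) → [s]
/z/ before /s/ (voiceless) → [s]
2 segments change.

2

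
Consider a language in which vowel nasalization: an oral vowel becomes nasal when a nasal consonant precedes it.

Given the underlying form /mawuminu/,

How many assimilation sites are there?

3

/a/ after nasal /m/ → [ã]
/i/ after nasal /m/ → [ĩ]
/u/ after nasal /n/ → [ũ]
3 segments change.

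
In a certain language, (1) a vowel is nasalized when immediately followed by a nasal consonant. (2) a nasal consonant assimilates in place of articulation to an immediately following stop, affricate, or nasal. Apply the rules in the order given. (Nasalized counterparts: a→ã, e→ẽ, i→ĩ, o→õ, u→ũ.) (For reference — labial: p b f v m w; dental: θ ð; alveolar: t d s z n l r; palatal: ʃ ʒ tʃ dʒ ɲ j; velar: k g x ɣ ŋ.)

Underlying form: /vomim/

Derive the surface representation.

Rule 1: /o/ before nasal /m/ → [õ]
Rule 1: /i/ before nasal /m/ → [ĩ]
After rule 1: võmĩm
Rule 2: no segment meets the rule's conditions; no change.

[võmĩm]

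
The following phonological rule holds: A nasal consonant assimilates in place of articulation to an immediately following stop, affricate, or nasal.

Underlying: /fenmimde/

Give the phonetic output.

[femminde]

/n/ before /m/ (labial) → [m]
/m/ before /d/ (alveolar) → [n]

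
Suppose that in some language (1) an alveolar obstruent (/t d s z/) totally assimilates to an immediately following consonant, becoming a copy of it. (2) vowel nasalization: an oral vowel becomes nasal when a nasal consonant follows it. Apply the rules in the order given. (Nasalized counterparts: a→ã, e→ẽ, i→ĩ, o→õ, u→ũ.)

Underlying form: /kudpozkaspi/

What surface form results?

Rule 1: /d/ before /p/ → [p] (total assimilation)
Rule 1: /z/ before /k/ → [k] (total assimilation)
Rule 1: /s/ before /p/ → [p] (total assimilation)
After rule 1: kuppokkappi
Rule 2: no segment meets the rule's conditions; no change.

[kuppokkappi]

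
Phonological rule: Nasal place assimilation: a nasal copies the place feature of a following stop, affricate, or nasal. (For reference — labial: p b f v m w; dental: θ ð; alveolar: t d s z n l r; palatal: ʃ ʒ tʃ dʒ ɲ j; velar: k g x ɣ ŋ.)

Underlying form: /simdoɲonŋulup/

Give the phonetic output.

/m/ before /d/ (alveolar) → [n]
/n/ before /ŋ/ (velar) → [ŋ]

[sindoɲoŋŋulup]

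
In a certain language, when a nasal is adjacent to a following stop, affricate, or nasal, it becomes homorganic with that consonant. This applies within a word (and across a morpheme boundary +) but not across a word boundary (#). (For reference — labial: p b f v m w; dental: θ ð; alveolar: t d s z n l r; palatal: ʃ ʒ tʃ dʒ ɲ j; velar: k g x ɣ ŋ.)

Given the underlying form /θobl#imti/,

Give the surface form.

[θobl#inti]

/m/ before /t/ (alveolar) → [n]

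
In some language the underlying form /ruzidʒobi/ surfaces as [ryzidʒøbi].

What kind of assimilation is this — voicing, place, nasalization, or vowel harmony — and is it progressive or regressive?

/u/→[y] /o/→[ø].
Vowels agree with the last vowel, so the harmony is regressive.

vowel harmony, regressive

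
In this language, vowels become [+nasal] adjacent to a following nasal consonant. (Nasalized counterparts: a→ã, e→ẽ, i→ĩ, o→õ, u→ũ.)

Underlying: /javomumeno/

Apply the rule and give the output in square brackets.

/o/ before nasal /m/ → [õ]
/u/ before nasal /m/ → [ũ]
/e/ before nasal /n/ → [ẽ]

[javõmũmẽno]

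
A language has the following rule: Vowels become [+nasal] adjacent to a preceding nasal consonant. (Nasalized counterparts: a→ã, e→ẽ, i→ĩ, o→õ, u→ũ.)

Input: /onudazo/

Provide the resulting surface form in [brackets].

[onũdazo]

/u/ after nasal /n/ → [ũ]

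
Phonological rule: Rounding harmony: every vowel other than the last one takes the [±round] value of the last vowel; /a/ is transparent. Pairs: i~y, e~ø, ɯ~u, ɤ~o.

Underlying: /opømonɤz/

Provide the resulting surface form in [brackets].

/o/ harmonizes with /ɤ/ ([-round]) → [ɤ]
/ø/ harmonizes with /ɤ/ ([-round]) → [e]
/o/ harmonizes with /ɤ/ ([-round]) → [ɤ]

[ɤpemɤnɤz]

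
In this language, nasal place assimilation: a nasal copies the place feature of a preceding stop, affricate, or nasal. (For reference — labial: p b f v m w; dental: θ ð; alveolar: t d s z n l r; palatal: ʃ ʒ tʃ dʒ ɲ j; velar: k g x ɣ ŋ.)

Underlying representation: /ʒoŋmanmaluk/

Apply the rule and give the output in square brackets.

/m/ after /ŋ/ (velar) → [ŋ]
/m/ after /n/ (alveolar) → [n]

[ʒoŋŋannaluk]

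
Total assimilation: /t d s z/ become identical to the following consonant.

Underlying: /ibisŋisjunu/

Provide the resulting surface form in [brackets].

/s/ before /ŋ/ → [ŋ] (total assimilation)
/s/ before /j/ → [j] (total assimilation)

[ibiŋŋijjunu]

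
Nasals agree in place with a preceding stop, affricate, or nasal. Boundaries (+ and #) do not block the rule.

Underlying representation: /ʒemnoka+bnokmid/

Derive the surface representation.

/n/ after /m/ (labial) → [m]
/n/ after /b/ (labial) → [m]
/m/ after /k/ (velar) → [ŋ]

[ʒemmoka+bmokŋid]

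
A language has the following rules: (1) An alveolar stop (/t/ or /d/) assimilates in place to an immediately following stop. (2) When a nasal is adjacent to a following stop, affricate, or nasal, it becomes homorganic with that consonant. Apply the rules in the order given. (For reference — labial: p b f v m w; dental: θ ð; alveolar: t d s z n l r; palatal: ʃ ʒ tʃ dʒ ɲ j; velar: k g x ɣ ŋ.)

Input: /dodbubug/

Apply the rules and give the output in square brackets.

[dobbubug]

Rule 1: /d/ before /b/ (labial) → [b]
After rule 1: dobbubug
Rule 2: no segment meets the rule's conditions; no change.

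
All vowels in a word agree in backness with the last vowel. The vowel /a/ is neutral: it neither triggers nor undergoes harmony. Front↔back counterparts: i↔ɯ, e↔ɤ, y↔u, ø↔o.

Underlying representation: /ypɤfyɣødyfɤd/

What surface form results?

/y/ harmonizes with /ɤ/ ([+back]) → [u]
/y/ harmonizes with /ɤ/ ([+back]) → [u]
/ø/ harmonizes with /ɤ/ ([+back]) → [o]
/y/ harmonizes with /ɤ/ ([+back]) → [u]

[upɤfuɣodufɤd]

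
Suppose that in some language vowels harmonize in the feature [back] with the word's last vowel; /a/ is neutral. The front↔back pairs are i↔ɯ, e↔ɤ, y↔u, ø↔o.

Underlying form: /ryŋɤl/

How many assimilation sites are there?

1

/y/ harmonizes with /ɤ/ ([+back]) → [u]
1 segment changes.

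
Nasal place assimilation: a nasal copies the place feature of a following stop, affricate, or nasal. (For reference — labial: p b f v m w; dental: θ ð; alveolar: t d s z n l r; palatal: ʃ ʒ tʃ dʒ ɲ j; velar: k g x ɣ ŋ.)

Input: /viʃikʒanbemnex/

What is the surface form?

[viʃikʒambennex]

/n/ before /b/ (labial) → [m]
/m/ before /n/ (alveolar) → [n]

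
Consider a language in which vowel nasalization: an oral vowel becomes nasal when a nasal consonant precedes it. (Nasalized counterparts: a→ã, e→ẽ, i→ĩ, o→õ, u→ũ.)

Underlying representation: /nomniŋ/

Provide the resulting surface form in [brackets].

[nõmnĩŋ]

/o/ after nasal /n/ → [õ]
/i/ after nasal /n/ → [ĩ]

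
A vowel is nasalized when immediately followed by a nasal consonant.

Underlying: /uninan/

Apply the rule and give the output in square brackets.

[ũnĩnãn]

/u/ before nasal /n/ → [ũ]
/i/ before nasal /n/ → [ĩ]
/a/ before nasal /n/ → [ã]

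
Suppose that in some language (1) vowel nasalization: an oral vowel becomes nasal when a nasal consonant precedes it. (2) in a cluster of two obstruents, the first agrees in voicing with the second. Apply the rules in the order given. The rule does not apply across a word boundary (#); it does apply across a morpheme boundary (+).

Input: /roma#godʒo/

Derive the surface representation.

Rule 1: /a/ after nasal /m/ → [ã]
After rule 1: romã#godʒo
Rule 2: no segment meets the rule's conditions; no change.

[romã#godʒo]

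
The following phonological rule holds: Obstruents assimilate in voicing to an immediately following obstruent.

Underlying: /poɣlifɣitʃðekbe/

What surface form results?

[poɣlivɣidʒðegbe]

/f/ before /ɣ/ (voiced) → [v]
/tʃ/ before /ð/ (voiced) → [dʒ]
/k/ before /b/ (voiced) → [g]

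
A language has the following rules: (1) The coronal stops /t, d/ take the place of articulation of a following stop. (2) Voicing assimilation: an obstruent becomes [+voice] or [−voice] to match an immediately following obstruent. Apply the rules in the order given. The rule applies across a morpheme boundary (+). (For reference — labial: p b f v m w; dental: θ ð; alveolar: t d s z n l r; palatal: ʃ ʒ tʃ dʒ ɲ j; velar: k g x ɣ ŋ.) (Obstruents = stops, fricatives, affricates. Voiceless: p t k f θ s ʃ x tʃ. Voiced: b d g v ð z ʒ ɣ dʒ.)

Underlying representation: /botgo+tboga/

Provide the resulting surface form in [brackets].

Rule 1: /t/ before /g/ (velar) → [k]
Rule 1: /t/ before /b/ (labial) → [p]
After rule 1: bokgo+pboga
Rule 2: /k/ before /g/ (voiced) → [g]
Rule 2: /p/ before /b/ (voiced) → [b]

[boggo+bboga]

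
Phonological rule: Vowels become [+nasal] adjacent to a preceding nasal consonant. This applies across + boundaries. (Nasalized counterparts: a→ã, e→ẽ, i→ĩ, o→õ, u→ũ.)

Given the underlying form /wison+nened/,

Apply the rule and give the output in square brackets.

[wison+nẽnẽd]

/e/ after nasal /n/ → [ẽ]
/e/ after nasal /n/ → [ẽ]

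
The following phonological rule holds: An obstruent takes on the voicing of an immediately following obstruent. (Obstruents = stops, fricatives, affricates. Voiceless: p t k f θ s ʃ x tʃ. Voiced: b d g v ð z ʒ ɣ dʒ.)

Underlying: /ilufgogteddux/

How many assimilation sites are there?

2

/f/ before /g/ (voiced) → [v]
/g/ before /t/ (voiceless) → [k]
2 segments change.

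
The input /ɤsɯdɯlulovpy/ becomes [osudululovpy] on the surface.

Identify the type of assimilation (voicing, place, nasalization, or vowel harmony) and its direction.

/ɤ/→[o] /ɯ/→[u] /ɯ/→[u].
Vowels agree with the last vowel, so the harmony is regressive.

vowel harmony, regressive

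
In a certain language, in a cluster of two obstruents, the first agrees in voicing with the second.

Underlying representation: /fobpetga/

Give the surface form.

[foppedga]

/b/ before /p/ (voiceless) → [p]
/t/ before /g/ (voiced) → [d]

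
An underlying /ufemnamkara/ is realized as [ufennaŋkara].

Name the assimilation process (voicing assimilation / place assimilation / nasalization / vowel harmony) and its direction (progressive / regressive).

place assimilation, regressive

/m/→[n] /m/→[ŋ].
Each target copies a feature from the following segment, so the direction is regressive.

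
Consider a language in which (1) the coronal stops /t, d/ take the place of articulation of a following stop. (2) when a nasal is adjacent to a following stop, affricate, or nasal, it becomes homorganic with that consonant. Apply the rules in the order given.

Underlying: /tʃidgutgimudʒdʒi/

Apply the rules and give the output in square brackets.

Rule 1: /d/ before /g/ (velar) → [g]
Rule 1: /t/ before /g/ (velar) → [k]
After rule 1: tʃiggukgimudʒdʒi
Rule 2: no segment meets the rule's conditions; no change.

[tʃiggukgimudʒdʒi]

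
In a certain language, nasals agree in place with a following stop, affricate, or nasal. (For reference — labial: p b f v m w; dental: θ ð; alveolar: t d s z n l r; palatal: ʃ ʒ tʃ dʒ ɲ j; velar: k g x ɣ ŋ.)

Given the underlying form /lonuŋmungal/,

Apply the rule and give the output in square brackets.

/ŋ/ before /m/ (labial) → [m]
/n/ before /g/ (velar) → [ŋ]

[lonummuŋgal]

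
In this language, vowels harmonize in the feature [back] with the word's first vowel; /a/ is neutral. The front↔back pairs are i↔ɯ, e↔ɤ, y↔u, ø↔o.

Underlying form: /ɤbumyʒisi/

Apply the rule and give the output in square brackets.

/y/ harmonizes with /ɤ/ ([+back]) → [u]
/i/ harmonizes with /ɤ/ ([+back]) → [ɯ]
/i/ harmonizes with /ɤ/ ([+back]) → [ɯ]

[ɤbumuʒɯsɯ]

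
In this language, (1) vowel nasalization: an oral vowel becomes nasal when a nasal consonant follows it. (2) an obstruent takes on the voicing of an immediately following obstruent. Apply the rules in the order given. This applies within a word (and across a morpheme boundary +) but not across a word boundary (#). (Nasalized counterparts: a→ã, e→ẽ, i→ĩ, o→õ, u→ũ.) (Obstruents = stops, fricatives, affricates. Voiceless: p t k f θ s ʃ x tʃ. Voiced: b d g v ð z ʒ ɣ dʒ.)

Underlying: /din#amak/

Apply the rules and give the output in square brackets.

Rule 1: /i/ before nasal /n/ → [ĩ]
Rule 1: /a/ before nasal /m/ → [ã]
After rule 1: dĩn#ãmak
Rule 2: no segment meets the rule's conditions; no change.

[dĩn#ãmak]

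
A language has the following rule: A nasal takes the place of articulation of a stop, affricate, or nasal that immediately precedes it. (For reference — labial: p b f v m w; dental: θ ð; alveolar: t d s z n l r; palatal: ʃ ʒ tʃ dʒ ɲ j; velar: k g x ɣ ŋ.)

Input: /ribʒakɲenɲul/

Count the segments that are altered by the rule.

/ɲ/ after /k/ (velar) → [ŋ]
/ɲ/ after /n/ (alveolar) → [n]
2 segments change.

2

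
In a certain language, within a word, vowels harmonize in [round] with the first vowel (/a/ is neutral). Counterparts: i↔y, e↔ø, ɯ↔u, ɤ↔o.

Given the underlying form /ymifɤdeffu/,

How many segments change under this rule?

3

/i/ harmonizes with /y/ ([+round]) → [y]
/ɤ/ harmonizes with /y/ ([+round]) → [o]
/e/ harmonizes with /y/ ([+round]) → [ø]
3 segments change.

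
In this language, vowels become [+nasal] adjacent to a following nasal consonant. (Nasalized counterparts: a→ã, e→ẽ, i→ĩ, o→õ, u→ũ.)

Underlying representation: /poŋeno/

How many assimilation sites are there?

2

/o/ before nasal /ŋ/ → [õ]
/e/ before nasal /n/ → [ẽ]
2 segments change.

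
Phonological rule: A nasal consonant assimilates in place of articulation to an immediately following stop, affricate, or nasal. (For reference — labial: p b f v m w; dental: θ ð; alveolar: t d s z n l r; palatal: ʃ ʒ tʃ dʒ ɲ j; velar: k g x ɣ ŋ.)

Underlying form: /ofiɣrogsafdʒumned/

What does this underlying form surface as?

/m/ before /n/ (alveolar) → [n]

[ofiɣrogsafdʒunned]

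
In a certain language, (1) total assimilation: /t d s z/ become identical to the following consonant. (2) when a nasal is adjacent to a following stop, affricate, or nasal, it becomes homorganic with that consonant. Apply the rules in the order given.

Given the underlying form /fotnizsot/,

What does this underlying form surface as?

[fonnissot]

Rule 1: /t/ before /n/ → [n] (total assimilation)
Rule 1: /z/ before /s/ → [s] (total assimilation)
After rule 1: fonnissot
Rule 2: no segment meets the rule's conditions; no change.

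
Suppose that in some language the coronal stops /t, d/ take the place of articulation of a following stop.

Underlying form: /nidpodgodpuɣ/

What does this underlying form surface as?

[nibpoggobpuɣ]

/d/ before /p/ (labial) → [b]
/d/ before /g/ (velar) → [g]
/d/ before /p/ (labial) → [b]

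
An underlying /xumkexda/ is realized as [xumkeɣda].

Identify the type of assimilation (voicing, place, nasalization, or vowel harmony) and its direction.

voicing assimilation, regressive

/x/→[ɣ].
Each target copies a feature from the following segment, so the direction is regressive.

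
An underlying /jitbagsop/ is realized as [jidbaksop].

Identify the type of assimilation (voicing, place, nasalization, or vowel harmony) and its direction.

/t/→[d] /g/→[k].
Each target copies a feature from the following segment, so the direction is regressive.

voicing assimilation, regressive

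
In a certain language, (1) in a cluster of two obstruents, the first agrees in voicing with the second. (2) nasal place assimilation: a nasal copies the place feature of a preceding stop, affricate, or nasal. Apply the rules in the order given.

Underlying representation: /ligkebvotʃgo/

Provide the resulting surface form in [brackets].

Rule 1: /g/ before /k/ (voiceless) → [k]
Rule 1: /tʃ/ before /g/ (voiced) → [dʒ]
After rule 1: likkebvodʒgo
Rule 2: no segment meets the rule's conditions; no change.

[likkebvodʒgo]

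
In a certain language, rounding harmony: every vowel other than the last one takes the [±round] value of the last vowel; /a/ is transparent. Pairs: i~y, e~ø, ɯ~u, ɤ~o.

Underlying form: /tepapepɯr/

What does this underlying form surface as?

no segment meets the rule's conditions; no change.

[tepapepɯr]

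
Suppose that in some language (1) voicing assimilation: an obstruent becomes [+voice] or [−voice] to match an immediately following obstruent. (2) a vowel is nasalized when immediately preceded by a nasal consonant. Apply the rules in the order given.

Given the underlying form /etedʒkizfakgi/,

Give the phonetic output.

Rule 1: /dʒ/ before /k/ (voiceless) → [tʃ]
Rule 1: /z/ before /f/ (voiceless) → [s]
Rule 1: /k/ before /g/ (voiced) → [g]
After rule 1: etetʃkisfaggi
Rule 2: no segment meets the rule's conditions; no change.

[etetʃkisfaggi]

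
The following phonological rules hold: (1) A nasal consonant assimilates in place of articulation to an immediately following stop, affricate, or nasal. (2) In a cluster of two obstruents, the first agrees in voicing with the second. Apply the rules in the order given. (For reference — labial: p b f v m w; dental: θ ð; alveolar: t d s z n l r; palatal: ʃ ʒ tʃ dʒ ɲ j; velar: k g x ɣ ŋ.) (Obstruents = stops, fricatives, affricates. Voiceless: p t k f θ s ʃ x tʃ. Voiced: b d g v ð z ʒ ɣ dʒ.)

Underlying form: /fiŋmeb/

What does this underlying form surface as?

[fimmeb]

Rule 1: /ŋ/ before /m/ (labial) → [m]
After rule 1: fimmeb
Rule 2: no segment meets the rule's conditions; no change.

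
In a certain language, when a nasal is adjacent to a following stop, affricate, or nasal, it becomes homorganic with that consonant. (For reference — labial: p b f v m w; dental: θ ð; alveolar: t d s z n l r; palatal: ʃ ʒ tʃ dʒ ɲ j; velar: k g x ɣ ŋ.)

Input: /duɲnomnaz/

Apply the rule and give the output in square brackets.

[dunnonnaz]

/ɲ/ before /n/ (alveolar) → [n]
/m/ before /n/ (alveolar) → [n]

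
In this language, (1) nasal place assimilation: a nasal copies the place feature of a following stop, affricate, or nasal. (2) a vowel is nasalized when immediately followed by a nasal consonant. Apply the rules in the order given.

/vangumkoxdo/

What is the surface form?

Rule 1: /n/ before /g/ (velar) → [ŋ]
Rule 1: /m/ before /k/ (velar) → [ŋ]
After rule 1: vaŋguŋkoxdo
Rule 2: /a/ before nasal /ŋ/ → [ã]
Rule 2: /u/ before nasal /ŋ/ → [ũ]

[vãŋgũŋkoxdo]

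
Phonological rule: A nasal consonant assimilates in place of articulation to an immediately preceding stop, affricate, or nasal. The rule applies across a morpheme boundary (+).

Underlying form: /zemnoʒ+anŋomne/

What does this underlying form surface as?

[zemmoʒ+annomme]

/n/ after /m/ (labial) → [m]
/ŋ/ after /n/ (alveolar) → [n]
/n/ after /m/ (labial) → [m]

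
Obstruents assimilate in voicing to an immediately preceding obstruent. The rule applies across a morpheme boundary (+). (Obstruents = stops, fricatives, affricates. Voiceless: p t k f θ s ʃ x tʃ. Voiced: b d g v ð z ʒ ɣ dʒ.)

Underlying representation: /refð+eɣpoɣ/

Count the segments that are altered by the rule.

2

/ð/ after /f/ (voiceless) → [θ]
/p/ after /ɣ/ (voiced) → [b]
2 segments change.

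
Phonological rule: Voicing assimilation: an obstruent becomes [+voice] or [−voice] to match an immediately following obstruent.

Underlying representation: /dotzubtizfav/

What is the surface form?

[dodzuptisfav]

/t/ before /z/ (voiced) → [d]
/b/ before /t/ (voiceless) → [p]
/z/ before /f/ (voiceless) → [s]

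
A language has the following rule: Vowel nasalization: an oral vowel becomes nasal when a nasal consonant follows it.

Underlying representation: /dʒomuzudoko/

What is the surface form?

[dʒõmuzudoko]

/o/ before nasal /m/ → [õ]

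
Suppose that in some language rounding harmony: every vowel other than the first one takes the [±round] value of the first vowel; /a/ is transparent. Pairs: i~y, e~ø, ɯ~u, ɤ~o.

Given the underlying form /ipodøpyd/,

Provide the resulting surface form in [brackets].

[ipɤdepid]

/o/ harmonizes with /i/ ([-round]) → [ɤ]
/ø/ harmonizes with /i/ ([-round]) → [e]
/y/ harmonizes with /i/ ([-round]) → [i]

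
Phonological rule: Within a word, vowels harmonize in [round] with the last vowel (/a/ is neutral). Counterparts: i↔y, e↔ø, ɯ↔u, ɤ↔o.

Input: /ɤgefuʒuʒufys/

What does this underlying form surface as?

[ogøfuʒuʒufys]

/ɤ/ harmonizes with /y/ ([+round]) → [o]
/e/ harmonizes with /y/ ([+round]) → [ø]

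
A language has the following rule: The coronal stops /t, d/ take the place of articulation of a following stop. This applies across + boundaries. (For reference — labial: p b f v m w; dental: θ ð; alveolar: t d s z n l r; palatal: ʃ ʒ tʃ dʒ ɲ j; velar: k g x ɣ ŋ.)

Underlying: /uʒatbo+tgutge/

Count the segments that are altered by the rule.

3

/t/ before /b/ (labial) → [p]
/t/ before /g/ (velar) → [k]
/t/ before /g/ (velar) → [k]
3 segments change.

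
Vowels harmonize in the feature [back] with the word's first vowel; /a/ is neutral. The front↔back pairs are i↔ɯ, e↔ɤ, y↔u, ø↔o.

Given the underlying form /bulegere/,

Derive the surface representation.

[bulɤgɤrɤ]

/e/ harmonizes with /u/ ([+back]) → [ɤ]
/e/ harmonizes with /u/ ([+back]) → [ɤ]
/e/ harmonizes with /u/ ([+back]) → [ɤ]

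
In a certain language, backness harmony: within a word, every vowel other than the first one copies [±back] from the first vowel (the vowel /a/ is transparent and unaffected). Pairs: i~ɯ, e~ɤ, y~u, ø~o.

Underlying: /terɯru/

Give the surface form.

[teriry]

/ɯ/ harmonizes with /e/ ([-back]) → [i]
/u/ harmonizes with /e/ ([-back]) → [y]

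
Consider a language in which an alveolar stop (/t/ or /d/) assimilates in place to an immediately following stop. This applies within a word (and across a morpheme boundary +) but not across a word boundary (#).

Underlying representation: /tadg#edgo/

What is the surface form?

/d/ before /g/ (velar) → [g]
/d/ before /g/ (velar) → [g]

[tagg#eggo]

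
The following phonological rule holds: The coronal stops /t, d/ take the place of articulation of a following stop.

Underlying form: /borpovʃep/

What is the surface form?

no segment meets the rule's conditions; no change.

[borpovʃep]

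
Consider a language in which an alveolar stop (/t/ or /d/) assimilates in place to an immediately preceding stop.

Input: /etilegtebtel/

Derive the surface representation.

[etilegkebpel]

/t/ after /g/ (velar) → [k]
/t/ after /b/ (labial) → [p]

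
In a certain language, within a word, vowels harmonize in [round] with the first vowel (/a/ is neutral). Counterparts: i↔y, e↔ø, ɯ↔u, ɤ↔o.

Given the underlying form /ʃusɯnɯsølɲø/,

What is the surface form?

[ʃusunusølɲø]

/ɯ/ harmonizes with /u/ ([+round]) → [u]
/ɯ/ harmonizes with /u/ ([+round]) → [u]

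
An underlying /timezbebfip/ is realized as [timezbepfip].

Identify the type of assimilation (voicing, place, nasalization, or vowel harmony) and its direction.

voicing assimilation, regressive

/b/→[p].
Each target copies a feature from the following segment, so the direction is regressive.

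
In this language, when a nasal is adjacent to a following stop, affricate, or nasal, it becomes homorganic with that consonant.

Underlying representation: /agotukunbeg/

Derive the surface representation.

[agotukumbeg]

/n/ before /b/ (labial) → [m]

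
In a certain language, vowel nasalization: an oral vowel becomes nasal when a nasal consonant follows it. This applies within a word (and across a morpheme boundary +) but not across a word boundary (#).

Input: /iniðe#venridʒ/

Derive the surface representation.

[ĩniðe#vẽnridʒ]

/i/ before nasal /n/ → [ĩ]
/e/ before nasal /n/ → [ẽ]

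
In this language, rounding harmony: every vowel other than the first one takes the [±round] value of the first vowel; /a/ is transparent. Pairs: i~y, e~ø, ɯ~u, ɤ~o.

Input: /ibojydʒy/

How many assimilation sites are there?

/o/ harmonizes with /i/ ([-round]) → [ɤ]
/y/ harmonizes with /i/ ([-round]) → [i]
/y/ harmonizes with /i/ ([-round]) → [i]
3 segments change.

3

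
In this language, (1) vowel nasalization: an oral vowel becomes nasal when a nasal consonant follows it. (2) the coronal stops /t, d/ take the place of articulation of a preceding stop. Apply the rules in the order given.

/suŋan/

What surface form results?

[sũŋãn]

Rule 1: /u/ before nasal /ŋ/ → [ũ]
Rule 1: /a/ before nasal /n/ → [ã]
After rule 1: sũŋãn
Rule 2: no segment meets the rule's conditions; no change.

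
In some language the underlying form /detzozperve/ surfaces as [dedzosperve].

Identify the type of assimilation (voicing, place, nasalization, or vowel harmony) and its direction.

voicing assimilation, regressive

/t/→[d] /z/→[s].
Each target copies a feature from the following segment, so the direction is regressive.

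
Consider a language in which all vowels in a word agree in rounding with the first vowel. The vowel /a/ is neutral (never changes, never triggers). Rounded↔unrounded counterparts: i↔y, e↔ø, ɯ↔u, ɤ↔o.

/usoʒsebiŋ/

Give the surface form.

/e/ harmonizes with /u/ ([+round]) → [ø]
/i/ harmonizes with /u/ ([+round]) → [y]

[usoʒsøbyŋ]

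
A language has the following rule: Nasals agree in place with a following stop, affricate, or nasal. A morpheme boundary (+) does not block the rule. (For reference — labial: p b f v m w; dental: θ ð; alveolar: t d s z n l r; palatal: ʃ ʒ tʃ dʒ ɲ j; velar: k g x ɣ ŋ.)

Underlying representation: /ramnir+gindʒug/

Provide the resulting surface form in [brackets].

[rannir+giɲdʒug]

/m/ before /n/ (alveolar) → [n]
/n/ before /dʒ/ (palatal) → [ɲ]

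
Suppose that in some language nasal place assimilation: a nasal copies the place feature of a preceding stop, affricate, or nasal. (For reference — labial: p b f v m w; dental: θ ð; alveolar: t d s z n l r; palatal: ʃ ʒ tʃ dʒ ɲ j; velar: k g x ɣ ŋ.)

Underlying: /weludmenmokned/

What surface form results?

/m/ after /d/ (alveolar) → [n]
/m/ after /n/ (alveolar) → [n]
/n/ after /k/ (velar) → [ŋ]

[weludnennokŋed]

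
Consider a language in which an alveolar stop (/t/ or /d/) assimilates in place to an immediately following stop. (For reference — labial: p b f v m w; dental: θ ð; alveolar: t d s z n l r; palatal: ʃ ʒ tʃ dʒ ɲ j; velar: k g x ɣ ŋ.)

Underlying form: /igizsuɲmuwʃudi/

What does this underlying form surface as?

no segment meets the rule's conditions; no change.

[igizsuɲmuwʃudi]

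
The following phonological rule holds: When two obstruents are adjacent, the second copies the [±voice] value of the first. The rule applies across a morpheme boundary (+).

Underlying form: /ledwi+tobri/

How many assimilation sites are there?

0

No segment meets the rule's conditions.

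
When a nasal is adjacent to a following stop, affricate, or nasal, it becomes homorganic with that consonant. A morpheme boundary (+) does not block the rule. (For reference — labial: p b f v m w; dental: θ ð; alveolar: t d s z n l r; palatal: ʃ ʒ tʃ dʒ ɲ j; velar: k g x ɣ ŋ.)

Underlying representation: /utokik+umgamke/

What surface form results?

/m/ before /g/ (velar) → [ŋ]
/m/ before /k/ (velar) → [ŋ]

[utokik+uŋgaŋke]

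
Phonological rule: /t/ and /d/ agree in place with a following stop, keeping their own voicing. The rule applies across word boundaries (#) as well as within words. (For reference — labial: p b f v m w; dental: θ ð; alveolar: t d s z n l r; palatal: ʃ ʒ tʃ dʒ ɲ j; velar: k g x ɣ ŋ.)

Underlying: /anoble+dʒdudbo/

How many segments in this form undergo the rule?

/d/ before /b/ (labial) → [b]
1 segment changes.

1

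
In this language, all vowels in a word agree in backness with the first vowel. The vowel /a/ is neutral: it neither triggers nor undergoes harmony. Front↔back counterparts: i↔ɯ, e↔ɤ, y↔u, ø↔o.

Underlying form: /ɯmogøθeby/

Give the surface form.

[ɯmogoθɤbu]

/ø/ harmonizes with /ɯ/ ([+back]) → [o]
/e/ harmonizes with /ɯ/ ([+back]) → [ɤ]
/y/ harmonizes with /ɯ/ ([+back]) → [u]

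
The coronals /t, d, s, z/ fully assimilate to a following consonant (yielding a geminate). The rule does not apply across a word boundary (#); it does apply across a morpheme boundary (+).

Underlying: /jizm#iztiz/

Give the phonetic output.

/z/ before /m/ → [m] (total assimilation)
/z/ before /t/ → [t] (total assimilation)

[jimm#ittiz]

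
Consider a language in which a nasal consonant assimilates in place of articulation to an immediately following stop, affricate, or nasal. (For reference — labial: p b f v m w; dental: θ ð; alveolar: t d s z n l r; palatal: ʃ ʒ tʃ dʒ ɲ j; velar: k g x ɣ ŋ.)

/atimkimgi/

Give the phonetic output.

[atiŋkiŋgi]

/m/ before /k/ (velar) → [ŋ]
/m/ before /g/ (velar) → [ŋ]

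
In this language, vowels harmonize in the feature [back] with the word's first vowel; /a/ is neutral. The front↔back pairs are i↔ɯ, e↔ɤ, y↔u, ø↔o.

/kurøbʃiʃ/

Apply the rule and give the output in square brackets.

[kurobʃɯʃ]

/ø/ harmonizes with /u/ ([+back]) → [o]
/i/ harmonizes with /u/ ([+back]) → [ɯ]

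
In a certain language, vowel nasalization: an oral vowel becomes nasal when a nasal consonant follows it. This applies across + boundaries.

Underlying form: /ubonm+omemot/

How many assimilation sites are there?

/o/ before nasal /n/ → [õ]
/o/ before nasal /m/ → [õ]
/e/ before nasal /m/ → [ẽ]
3 segments change.

3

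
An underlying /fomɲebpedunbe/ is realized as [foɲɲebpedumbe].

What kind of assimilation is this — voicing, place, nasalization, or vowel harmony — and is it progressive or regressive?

place assimilation, regressive

/m/→[ɲ] /n/→[m].
Each target copies a feature from the following segment, so the direction is regressive.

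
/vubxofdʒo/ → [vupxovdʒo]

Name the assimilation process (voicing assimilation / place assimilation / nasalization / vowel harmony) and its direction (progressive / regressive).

voicing assimilation, regressive

/b/→[p] /f/→[v].
Each target copies a feature from the following segment, so the direction is regressive.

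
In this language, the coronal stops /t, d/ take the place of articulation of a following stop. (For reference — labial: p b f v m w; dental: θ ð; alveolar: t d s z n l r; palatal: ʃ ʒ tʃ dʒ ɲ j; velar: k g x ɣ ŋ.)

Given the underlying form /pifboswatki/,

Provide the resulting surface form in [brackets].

[pifboswakki]

/t/ before /k/ (velar) → [k]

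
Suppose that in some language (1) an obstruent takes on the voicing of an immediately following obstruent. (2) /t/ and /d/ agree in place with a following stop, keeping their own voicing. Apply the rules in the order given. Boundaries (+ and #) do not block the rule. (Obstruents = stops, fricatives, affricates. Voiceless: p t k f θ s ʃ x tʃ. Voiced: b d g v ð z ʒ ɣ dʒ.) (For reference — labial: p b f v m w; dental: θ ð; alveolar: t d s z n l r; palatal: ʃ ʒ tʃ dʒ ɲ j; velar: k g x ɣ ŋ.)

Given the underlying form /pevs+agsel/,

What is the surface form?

[pefs+aksel]

Rule 1: /v/ before /s/ (voiceless) → [f]
Rule 1: /g/ before /s/ (voiceless) → [k]
After rule 1: pefs+aksel
Rule 2: no segment meets the rule's conditions; no change.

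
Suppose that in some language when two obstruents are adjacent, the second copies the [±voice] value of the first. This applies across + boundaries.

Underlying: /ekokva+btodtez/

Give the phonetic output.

/v/ after /k/ (voiceless) → [f]
/t/ after /b/ (voiced) → [d]
/t/ after /d/ (voiced) → [d]

[ekokfa+bdoddez]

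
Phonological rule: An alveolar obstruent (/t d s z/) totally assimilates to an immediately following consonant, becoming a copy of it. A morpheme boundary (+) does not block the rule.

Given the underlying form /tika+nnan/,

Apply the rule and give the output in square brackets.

no segment meets the rule's conditions; no change.

[tika+nnan]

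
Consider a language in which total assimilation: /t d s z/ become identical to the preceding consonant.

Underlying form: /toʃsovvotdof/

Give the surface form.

[toʃʃovvottof]

/s/ after /ʃ/ → [ʃ] (total assimilation)
/d/ after /t/ → [t] (total assimilation)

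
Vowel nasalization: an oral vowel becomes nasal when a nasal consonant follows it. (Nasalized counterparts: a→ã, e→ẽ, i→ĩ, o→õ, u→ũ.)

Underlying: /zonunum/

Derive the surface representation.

[zõnũnũm]

/o/ before nasal /n/ → [õ]
/u/ before nasal /n/ → [ũ]
/u/ before nasal /m/ → [ũ]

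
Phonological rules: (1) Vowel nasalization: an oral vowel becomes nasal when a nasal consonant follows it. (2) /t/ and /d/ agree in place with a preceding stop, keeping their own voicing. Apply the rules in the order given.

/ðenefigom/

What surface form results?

[ðẽnefigõm]

Rule 1: /e/ before nasal /n/ → [ẽ]
Rule 1: /o/ before nasal /m/ → [õ]
After rule 1: ðẽnefigõm
Rule 2: no segment meets the rule's conditions; no change.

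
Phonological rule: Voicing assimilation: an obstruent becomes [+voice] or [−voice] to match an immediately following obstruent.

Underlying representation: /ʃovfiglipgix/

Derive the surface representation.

/v/ before /f/ (voiceless) → [f]
/p/ before /g/ (voiced) → [b]

[ʃoffiglibgix]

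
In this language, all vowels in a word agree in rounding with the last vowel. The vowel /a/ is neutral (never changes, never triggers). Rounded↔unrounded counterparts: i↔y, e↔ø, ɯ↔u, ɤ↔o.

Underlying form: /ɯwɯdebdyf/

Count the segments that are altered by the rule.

/ɯ/ harmonizes with /y/ ([+round]) → [u]
/ɯ/ harmonizes with /y/ ([+round]) → [u]
/e/ harmonizes with /y/ ([+round]) → [ø]
3 segments change.

3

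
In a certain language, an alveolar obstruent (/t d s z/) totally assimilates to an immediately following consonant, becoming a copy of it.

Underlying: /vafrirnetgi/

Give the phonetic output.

/t/ before /g/ → [g] (total assimilation)

[vafrirneggi]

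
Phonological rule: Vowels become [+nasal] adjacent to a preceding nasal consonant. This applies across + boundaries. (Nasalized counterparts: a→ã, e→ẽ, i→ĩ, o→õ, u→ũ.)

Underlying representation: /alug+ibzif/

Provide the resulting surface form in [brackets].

[alug+ibzif]

no segment meets the rule's conditions; no change.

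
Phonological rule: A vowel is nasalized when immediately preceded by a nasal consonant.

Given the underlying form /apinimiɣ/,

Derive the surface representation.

[apinĩmĩɣ]

/i/ after nasal /n/ → [ĩ]
/i/ after nasal /m/ → [ĩ]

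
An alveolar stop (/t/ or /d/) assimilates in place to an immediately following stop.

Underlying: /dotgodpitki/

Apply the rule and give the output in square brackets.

/t/ before /g/ (velar) → [k]
/d/ before /p/ (labial) → [b]
/t/ before /k/ (velar) → [k]

[dokgobpikki]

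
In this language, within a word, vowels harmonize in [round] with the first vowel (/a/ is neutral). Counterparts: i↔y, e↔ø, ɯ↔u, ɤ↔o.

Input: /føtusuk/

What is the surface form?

no segment meets the rule's conditions; no change.

[føtusuk]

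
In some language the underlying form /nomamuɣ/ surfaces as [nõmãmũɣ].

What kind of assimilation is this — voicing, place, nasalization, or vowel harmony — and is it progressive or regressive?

nasalization, progressive

/o/→[õ] /a/→[ã] /u/→[ũ].
Each target copies a feature from the preceding segment, so the direction is progressive.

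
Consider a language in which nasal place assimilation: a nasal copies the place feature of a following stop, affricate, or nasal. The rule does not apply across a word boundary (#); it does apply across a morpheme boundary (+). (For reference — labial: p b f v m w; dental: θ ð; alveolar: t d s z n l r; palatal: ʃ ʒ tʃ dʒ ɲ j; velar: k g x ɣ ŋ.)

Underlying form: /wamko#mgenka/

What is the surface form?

[waŋko#ŋgeŋka]

/m/ before /k/ (velar) → [ŋ]
/m/ before /g/ (velar) → [ŋ]
/n/ before /k/ (velar) → [ŋ]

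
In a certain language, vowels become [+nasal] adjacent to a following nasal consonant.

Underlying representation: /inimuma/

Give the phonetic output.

/i/ before nasal /n/ → [ĩ]
/i/ before nasal /m/ → [ĩ]
/u/ before nasal /m/ → [ũ]

[ĩnĩmũma]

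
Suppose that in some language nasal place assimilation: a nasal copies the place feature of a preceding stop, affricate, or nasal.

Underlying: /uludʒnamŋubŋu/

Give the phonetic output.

[uludʒɲammubmu]

/n/ after /dʒ/ (palatal) → [ɲ]
/ŋ/ after /m/ (labial) → [m]
/ŋ/ after /b/ (labial) → [m]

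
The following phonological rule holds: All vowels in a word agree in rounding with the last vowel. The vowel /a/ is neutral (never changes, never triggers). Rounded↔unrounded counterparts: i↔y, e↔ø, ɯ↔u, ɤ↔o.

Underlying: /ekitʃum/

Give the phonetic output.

[økytʃum]

/e/ harmonizes with /u/ ([+round]) → [ø]
/i/ harmonizes with /u/ ([+round]) → [y]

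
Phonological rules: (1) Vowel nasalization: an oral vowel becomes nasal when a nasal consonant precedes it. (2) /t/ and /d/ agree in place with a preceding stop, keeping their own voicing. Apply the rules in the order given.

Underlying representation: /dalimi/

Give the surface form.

[dalimĩ]

Rule 1: /i/ after nasal /m/ → [ĩ]
After rule 1: dalimĩ
Rule 2: no segment meets the rule's conditions; no change.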